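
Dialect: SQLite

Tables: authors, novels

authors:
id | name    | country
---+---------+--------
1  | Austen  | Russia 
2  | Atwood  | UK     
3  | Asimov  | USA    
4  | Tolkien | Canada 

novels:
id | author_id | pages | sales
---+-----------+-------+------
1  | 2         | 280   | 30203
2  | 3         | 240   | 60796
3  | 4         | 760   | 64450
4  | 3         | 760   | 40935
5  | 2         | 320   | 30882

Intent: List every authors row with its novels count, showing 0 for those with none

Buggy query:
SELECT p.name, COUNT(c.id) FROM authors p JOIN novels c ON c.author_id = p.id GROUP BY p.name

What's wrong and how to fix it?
Bug: INNER JOIN drops authors rows that have no matching novels rows

Fix: Switch to LEFT JOIN to retain unmatched parent rows

Corrected query:
SELECT p.name, COUNT(c.id) FROM authors p LEFT JOIN novels c ON c.author_id = p.id GROUP BY p.name

Result:
name    | COUNT(c.id)
--------+------------
Asimov  | 2          
Atwood  | 2          
Austen  | 0          
Tolkien | 1          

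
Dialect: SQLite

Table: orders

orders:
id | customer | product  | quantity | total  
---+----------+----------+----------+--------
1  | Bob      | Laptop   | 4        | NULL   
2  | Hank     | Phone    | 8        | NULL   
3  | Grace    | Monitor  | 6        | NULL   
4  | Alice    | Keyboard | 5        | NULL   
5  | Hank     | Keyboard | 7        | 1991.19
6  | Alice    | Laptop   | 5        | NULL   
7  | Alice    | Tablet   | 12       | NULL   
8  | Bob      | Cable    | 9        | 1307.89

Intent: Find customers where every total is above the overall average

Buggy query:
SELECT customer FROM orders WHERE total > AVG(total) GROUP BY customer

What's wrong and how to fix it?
Bug: WHERE evaluates per row before aggregation, so AVG() is unavailable

Fix: Use a subquery for AVG and a HAVING MIN(...) filter so the condition holds for every row in the group

Corrected query:
SELECT customer FROM orders GROUP BY customer HAVING MIN(total) > (SELECT AVG(total) FROM orders)

Result:
customer
--------
Hank    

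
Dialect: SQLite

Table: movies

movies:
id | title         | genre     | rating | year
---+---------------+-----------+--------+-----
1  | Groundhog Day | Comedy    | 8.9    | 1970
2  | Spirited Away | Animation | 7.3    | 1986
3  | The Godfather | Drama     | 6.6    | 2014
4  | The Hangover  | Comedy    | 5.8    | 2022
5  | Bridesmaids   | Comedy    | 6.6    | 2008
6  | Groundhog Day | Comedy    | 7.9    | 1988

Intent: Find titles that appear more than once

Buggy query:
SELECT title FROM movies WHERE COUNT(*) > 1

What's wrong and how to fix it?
Bug: WHERE can't reference COUNT(*); aggregates are computed after WHERE

Fix: GROUP BY title, then filter groups with HAVING COUNT(*) > 1

Corrected query:
SELECT title FROM movies GROUP BY title HAVING COUNT(*) > 1

Result:
title        
-------------
Groundhog Day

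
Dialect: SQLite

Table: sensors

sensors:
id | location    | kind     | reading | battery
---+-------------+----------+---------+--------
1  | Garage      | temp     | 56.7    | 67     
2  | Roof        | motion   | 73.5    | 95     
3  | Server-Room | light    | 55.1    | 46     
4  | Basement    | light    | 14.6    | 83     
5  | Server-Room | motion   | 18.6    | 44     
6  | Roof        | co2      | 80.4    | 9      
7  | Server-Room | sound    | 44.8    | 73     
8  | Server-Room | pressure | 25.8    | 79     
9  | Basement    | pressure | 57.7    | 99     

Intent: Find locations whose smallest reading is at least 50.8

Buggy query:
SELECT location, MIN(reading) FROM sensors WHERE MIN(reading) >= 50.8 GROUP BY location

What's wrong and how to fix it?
Bug: MIN() in WHERE is a misuse of aggregate

Fix: Use HAVING for the per-group MIN condition

Corrected query:
SELECT location, MIN(reading) FROM sensors GROUP BY location HAVING MIN(reading) >= 50.8

Result:
location | MIN(reading)
---------+-------------
Garage   | 56.7        
Roof     | 73.5        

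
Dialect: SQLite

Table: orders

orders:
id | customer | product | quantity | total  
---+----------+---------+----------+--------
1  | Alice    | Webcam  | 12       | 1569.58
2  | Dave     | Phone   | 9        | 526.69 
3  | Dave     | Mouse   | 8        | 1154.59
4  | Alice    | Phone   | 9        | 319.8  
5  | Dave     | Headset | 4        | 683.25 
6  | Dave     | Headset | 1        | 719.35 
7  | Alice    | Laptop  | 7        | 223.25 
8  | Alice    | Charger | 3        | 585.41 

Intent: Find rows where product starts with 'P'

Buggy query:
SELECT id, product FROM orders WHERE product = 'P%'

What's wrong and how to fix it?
Bug: Wildcards only work with LIKE; '=' treats '%' as a literal character

Fix: Replace '=' with LIKE so 'P%' is treated as a pattern

Corrected query:
SELECT id, product FROM orders WHERE product LIKE 'P%'

Result:
id | product
---+--------
2  | Phone  
4  | Phone  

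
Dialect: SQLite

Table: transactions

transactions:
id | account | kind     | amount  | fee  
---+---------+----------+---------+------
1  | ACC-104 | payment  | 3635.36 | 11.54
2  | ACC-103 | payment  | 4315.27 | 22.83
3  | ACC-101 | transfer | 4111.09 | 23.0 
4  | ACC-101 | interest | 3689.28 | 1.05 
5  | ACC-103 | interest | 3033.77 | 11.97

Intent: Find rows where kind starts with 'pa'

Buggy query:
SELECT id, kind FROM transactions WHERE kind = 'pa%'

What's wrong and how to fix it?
Bug: Wildcards only work with LIKE; '=' treats '%' as a literal character

Fix: Replace '=' with LIKE so 'pa%' is treated as a pattern

Corrected query:
SELECT id, kind FROM transactions WHERE kind LIKE 'pa%'

Result:
id | kind   
---+--------
1  | payment
2  | payment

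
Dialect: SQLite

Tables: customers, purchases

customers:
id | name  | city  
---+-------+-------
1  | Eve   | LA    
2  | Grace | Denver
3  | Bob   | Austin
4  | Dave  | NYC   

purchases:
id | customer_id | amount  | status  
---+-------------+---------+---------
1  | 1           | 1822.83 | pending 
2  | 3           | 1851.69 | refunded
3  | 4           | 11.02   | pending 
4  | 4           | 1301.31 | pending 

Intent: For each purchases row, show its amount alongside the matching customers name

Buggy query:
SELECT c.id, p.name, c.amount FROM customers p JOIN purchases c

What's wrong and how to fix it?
Bug: JOIN with no ON clause produces a cartesian product; every purchases row pairs with every customers row

Fix: Specify the join condition linking the foreign key to the parent id

Corrected query:
SELECT c.id, p.name, c.amount FROM customers p JOIN purchases c ON c.customer_id = p.id

Result:
id | name | amount 
---+------+--------
1  | Eve  | 1822.83
2  | Bob  | 1851.69
3  | Dave | 11.02  
4  | Dave | 1301.31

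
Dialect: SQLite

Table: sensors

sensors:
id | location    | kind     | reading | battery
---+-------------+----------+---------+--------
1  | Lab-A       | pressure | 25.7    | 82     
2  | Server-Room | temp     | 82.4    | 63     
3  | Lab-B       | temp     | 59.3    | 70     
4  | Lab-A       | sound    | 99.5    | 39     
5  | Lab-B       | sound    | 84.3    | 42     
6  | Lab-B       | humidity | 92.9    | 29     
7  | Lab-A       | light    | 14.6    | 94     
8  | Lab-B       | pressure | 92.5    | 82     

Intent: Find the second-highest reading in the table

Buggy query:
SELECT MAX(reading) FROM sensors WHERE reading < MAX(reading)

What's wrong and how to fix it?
Bug: The inner MAX is an aggregate inside WHERE, which is not allowed

Fix: Put the inner MAX in a scalar subquery

Corrected query:
SELECT MAX(reading) FROM sensors WHERE reading < (SELECT MAX(reading) FROM sensors)

Result:
MAX(reading)
------------
92.9        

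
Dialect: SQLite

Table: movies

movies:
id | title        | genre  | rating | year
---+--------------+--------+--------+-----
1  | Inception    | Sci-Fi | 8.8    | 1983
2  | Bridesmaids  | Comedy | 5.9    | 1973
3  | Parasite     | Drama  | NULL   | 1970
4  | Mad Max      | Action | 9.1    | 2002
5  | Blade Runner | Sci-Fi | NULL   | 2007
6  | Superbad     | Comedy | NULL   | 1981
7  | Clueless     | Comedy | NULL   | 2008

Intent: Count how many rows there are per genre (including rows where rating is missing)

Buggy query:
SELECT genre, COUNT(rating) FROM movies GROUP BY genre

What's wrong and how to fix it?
Bug: COUNT(column) counts non-NULL values only; rows with NULL rating aren't counted

Fix: Use COUNT(*) to count all rows regardless of NULL

Corrected query:
SELECT genre, COUNT(*) FROM movies GROUP BY genre

Result:
genre  | COUNT(*)
-------+---------
Action | 1       
Comedy | 3       
Drama  | 1       
Sci-Fi | 2       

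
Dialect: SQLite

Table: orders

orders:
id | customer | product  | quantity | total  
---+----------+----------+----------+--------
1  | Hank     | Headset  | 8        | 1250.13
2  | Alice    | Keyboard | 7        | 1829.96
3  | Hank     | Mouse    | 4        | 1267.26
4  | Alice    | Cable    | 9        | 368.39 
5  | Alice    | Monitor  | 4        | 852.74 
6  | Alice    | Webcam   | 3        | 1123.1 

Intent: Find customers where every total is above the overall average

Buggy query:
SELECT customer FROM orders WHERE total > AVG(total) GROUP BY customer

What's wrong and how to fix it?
Bug: AVG() is an aggregate; it can't sit directly in WHERE

Fix: Compute the overall average in a scalar subquery and compare each group's MIN against it in HAVING

Corrected query:
SELECT customer FROM orders GROUP BY customer HAVING MIN(total) > (SELECT AVG(total) FROM orders)

Result:
customer
--------
Hank    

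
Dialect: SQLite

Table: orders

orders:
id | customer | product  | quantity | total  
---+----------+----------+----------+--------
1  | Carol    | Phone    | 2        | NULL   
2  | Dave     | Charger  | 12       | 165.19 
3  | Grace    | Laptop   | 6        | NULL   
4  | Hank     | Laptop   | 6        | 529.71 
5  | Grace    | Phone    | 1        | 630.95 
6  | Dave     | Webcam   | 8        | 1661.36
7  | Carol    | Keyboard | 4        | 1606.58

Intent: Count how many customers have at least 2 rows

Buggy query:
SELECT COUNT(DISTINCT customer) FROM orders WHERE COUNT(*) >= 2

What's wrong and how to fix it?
Bug: WHERE filters individual rows, not groups, so a group-level COUNT is invalid there

Fix: Group first with HAVING COUNT(*) >= 2, then COUNT the resulting groups

Corrected query:
SELECT COUNT(*) FROM (SELECT customer FROM orders GROUP BY customer HAVING COUNT(*) >= 2)

Result:
COUNT(*)
--------
3       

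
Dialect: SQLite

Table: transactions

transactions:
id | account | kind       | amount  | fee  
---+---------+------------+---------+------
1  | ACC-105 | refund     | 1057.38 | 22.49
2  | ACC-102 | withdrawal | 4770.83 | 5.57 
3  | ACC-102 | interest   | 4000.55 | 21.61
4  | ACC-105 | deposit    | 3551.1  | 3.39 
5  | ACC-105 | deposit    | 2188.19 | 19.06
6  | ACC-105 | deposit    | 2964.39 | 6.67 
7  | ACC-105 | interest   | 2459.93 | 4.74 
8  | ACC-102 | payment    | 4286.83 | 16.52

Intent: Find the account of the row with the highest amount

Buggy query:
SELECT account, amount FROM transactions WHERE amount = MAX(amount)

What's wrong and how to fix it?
Bug: WHERE is evaluated per row; an aggregate over the whole table isn't defined there

Fix: Wrap MAX in a scalar subquery so WHERE compares against a single value

Corrected query:
SELECT account, amount FROM transactions WHERE amount = (SELECT MAX(amount) FROM transactions)

Result:
account | amount 
--------+--------
ACC-102 | 4770.83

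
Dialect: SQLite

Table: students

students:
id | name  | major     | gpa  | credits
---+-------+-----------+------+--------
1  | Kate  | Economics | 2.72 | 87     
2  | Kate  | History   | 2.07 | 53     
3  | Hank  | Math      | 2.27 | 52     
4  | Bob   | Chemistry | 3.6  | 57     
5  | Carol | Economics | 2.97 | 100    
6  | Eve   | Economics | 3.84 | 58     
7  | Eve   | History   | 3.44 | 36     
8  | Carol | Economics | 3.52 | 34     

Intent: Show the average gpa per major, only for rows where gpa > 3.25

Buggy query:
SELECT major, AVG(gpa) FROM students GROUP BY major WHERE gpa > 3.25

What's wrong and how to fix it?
Bug: WHERE cannot follow GROUP BY

Fix: Move the WHERE clause before GROUP BY

Corrected query:
SELECT major, AVG(gpa) FROM students WHERE gpa > 3.25 GROUP BY major

Result:
major     | AVG(gpa)
----------+---------
Chemistry | 3.6     
Economics | 3.68    
History   | 3.44    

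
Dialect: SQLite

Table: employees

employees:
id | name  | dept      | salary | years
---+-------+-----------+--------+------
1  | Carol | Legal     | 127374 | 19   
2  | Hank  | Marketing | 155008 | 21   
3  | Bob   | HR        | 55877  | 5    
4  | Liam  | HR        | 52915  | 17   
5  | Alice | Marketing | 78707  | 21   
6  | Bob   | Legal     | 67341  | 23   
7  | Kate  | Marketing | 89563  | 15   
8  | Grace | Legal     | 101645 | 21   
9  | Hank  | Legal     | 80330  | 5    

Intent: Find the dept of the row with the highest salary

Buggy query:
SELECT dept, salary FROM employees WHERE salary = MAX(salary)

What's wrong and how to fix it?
Bug: MAX(salary) is an aggregate and cannot be used directly in WHERE

Fix: Use a subquery: WHERE salary = (SELECT MAX(salary) FROM employees)

Corrected query:
SELECT dept, salary FROM employees WHERE salary = (SELECT MAX(salary) FROM employees)

Result:
dept      | salary
----------+-------
Marketing | 155008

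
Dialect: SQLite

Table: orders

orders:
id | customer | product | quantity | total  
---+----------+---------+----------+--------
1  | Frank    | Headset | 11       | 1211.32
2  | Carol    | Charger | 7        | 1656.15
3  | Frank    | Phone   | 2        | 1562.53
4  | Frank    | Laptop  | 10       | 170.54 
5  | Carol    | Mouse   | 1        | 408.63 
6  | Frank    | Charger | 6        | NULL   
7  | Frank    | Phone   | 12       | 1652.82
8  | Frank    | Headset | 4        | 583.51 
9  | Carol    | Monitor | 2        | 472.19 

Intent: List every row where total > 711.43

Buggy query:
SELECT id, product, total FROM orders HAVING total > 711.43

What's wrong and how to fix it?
Bug: HAVING filters the output of aggregation, but this query has no GROUP BY and no aggregate functions, so SQLite rejects it (HAVING clause on a non-aggregate query); the condition here is per row

Fix: Replace HAVING with WHERE since the condition applies to individual rows

Corrected query:
SELECT id, product, total FROM orders WHERE total > 711.43

Result:
id | product | total  
---+---------+--------
1  | Headset | 1211.32
2  | Charger | 1656.15
3  | Phone   | 1562.53
7  | Phone   | 1652.82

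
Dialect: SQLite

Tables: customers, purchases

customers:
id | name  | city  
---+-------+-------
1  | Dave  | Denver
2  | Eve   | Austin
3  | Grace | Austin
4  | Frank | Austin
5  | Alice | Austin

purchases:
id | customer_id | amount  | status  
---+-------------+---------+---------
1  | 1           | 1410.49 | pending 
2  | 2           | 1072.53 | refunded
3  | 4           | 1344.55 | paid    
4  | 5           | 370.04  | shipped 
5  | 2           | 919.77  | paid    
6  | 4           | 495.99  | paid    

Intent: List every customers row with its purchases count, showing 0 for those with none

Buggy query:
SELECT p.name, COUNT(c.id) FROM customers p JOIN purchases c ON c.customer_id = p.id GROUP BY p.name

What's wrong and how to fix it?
Bug: INNER JOIN drops customers rows that have no matching purchases rows

Fix: Switch to LEFT JOIN to retain unmatched parent rows

Corrected query:
SELECT p.name, COUNT(c.id) FROM customers p LEFT JOIN purchases c ON c.customer_id = p.id GROUP BY p.name

Result:
name  | COUNT(c.id)
------+------------
Alice | 1          
Dave  | 1          
Eve   | 2          
Frank | 2          
Grace | 0          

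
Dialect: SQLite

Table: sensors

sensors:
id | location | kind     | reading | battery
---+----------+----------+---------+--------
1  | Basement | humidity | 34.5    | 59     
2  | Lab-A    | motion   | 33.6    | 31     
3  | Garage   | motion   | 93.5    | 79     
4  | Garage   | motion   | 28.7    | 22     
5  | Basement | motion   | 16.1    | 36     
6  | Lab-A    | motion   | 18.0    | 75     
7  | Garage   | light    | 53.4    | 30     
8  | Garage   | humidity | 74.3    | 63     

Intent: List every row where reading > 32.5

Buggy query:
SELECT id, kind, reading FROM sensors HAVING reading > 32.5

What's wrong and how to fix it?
Bug: This is a non-aggregate query (no GROUP BY, no aggregates), so in SQLite the HAVING clause is invalid here; a row-level condition belongs in WHERE

Fix: Replace HAVING with WHERE since the condition applies to individual rows

Corrected query:
SELECT id, kind, reading FROM sensors WHERE reading > 32.5

Result:
id | kind     | reading
---+----------+--------
1  | humidity | 34.5   
2  | motion   | 33.6   
3  | motion   | 93.5   
7  | light    | 53.4   
8  | humidity | 74.3   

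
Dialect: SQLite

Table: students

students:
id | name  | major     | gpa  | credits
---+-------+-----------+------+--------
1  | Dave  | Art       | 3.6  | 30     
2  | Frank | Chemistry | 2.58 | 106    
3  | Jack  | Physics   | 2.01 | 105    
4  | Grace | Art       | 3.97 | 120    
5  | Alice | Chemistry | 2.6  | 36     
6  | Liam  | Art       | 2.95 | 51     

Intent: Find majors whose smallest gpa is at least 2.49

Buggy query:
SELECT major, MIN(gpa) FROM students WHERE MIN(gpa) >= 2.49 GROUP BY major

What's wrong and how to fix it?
Bug: Aggregates like MIN are computed per group after WHERE runs

Fix: Replace WHERE with HAVING after the GROUP BY

Corrected query:
SELECT major, MIN(gpa) FROM students GROUP BY major HAVING MIN(gpa) >= 2.49

Result:
major     | MIN(gpa)
----------+---------
Art       | 2.95    
Chemistry | 2.58    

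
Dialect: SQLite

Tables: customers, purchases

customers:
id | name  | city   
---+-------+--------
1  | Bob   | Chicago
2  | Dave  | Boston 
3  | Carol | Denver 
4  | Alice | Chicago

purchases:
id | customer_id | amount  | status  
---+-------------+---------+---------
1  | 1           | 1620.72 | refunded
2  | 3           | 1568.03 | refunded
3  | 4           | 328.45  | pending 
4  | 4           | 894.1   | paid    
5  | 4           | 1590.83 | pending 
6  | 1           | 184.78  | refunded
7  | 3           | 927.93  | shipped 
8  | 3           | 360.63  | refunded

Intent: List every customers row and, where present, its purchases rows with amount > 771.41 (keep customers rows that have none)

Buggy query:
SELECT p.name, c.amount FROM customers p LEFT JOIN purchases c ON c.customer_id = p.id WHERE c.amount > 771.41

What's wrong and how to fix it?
Bug: A WHERE condition on the right-hand table after LEFT JOIN drops unmatched parents

Fix: Put 'c.amount > 771.41' in the JOIN's ON clause instead of WHERE

Corrected query:
SELECT p.name, c.amount FROM customers p LEFT JOIN purchases c ON c.customer_id = p.id AND c.amount > 771.41

Result:
name  | amount 
------+--------
Bob   | 1620.72
Dave  | NULL   
Carol | 927.93 
Carol | 1568.03
Alice | 894.1  
Alice | 1590.83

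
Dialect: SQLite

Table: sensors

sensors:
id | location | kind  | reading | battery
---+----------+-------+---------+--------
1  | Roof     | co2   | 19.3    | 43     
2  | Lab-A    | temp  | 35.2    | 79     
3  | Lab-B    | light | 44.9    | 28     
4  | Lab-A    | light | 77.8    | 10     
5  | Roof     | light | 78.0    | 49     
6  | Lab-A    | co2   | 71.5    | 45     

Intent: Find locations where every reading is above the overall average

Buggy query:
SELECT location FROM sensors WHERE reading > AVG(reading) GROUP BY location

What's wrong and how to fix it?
Bug: WHERE evaluates per row before aggregation, so AVG() is unavailable

Fix: Use a subquery for AVG and a HAVING MIN(...) filter so the condition holds for every row in the group

Corrected query:
SELECT location FROM sensors GROUP BY location HAVING MIN(reading) > (SELECT AVG(reading) FROM sensors)

Result:
(no rows)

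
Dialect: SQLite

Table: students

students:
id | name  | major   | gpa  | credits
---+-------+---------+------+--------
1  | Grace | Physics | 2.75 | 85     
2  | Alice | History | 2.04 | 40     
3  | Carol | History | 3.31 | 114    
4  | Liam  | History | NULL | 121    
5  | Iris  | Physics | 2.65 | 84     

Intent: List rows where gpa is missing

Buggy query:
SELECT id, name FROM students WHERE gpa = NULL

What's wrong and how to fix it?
Bug: '= NULL' is always unknown in SQL three-valued logic, so no rows match

Fix: Use IS NULL to test for NULL

Corrected query:
SELECT id, name FROM students WHERE gpa IS NULL

Result:
id | name
---+-----
4  | Liam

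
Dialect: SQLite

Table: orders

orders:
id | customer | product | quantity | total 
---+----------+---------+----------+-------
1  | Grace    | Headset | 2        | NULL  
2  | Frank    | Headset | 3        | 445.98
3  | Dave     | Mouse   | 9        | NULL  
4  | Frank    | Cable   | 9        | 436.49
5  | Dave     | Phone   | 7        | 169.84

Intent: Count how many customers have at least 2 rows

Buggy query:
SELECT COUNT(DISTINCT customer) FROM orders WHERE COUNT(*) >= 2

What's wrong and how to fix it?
Bug: COUNT(*) cannot appear in WHERE; the per-group count doesn't exist yet

Fix: Use a subquery that GROUPs and filters with HAVING, then count its rows

Corrected query:
SELECT COUNT(*) FROM (SELECT customer FROM orders GROUP BY customer HAVING COUNT(*) >= 2)

Result:
COUNT(*)
--------
2       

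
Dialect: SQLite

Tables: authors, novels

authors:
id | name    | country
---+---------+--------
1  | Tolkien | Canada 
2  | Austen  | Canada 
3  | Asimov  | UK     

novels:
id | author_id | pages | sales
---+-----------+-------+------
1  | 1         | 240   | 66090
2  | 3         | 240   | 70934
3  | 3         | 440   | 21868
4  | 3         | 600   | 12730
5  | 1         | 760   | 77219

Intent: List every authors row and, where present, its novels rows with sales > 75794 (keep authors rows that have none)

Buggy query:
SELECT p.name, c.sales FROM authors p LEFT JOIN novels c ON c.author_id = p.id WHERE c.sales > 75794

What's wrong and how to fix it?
Bug: Filtering c.sales in WHERE discards the NULL rows produced by LEFT JOIN, turning it into an inner join

Fix: Move the right-table condition into the ON clause so unmatched parents are kept

Corrected query:
SELECT p.name, c.sales FROM authors p LEFT JOIN novels c ON c.author_id = p.id AND c.sales > 75794

Result:
name    | sales
--------+------
Tolkien | 77219
Austen  | NULL 
Asimov  | NULL 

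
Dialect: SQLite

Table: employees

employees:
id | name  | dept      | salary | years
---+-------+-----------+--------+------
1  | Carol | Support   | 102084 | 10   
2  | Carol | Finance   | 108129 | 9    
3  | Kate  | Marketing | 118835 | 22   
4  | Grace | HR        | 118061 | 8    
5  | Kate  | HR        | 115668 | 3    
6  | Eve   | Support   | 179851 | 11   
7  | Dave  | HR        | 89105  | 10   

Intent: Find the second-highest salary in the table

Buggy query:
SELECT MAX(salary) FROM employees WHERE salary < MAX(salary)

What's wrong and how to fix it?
Bug: The inner MAX is an aggregate inside WHERE, which is not allowed

Fix: Compute the overall MAX in a subquery, then take MAX of rows below it

Corrected query:
SELECT MAX(salary) FROM employees WHERE salary < (SELECT MAX(salary) FROM employees)

Result:
MAX(salary)
-----------
118835     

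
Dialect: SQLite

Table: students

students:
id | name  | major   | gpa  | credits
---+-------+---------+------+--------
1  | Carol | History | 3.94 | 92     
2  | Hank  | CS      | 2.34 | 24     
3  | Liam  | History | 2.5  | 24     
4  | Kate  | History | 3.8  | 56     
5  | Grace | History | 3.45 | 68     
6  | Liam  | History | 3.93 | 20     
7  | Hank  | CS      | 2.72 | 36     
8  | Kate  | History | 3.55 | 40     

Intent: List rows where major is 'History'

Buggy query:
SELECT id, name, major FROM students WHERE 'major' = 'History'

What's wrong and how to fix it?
Bug: Single quotes denote string literals in SQL; the column name is being compared as a constant string

Fix: Reference the column as major without single quotes

Corrected query:
SELECT id, name, major FROM students WHERE major = 'History'

Result:
id | name  | major  
---+-------+--------
1  | Carol | History
3  | Liam  | History
4  | Kate  | History
5  | Grace | History
6  | Liam  | History
8  | Kate  | History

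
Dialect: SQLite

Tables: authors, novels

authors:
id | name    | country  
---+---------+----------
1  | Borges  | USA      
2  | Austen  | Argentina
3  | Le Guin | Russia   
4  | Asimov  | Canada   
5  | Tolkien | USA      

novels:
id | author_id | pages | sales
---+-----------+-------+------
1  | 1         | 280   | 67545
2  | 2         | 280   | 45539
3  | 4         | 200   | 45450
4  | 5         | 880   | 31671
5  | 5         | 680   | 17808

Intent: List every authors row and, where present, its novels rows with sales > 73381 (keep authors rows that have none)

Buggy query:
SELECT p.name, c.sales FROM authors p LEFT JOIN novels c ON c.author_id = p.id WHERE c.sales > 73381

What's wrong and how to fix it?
Bug: Filtering c.sales in WHERE discards the NULL rows produced by LEFT JOIN, turning it into an inner join

Fix: Put 'c.sales > 73381' in the JOIN's ON clause instead of WHERE

Corrected query:
SELECT p.name, c.sales FROM authors p LEFT JOIN novels c ON c.author_id = p.id AND c.sales > 73381

Result:
name    | sales
--------+------
Borges  | NULL 
Austen  | NULL 
Le Guin | NULL 
Asimov  | NULL 
Tolkien | NULL 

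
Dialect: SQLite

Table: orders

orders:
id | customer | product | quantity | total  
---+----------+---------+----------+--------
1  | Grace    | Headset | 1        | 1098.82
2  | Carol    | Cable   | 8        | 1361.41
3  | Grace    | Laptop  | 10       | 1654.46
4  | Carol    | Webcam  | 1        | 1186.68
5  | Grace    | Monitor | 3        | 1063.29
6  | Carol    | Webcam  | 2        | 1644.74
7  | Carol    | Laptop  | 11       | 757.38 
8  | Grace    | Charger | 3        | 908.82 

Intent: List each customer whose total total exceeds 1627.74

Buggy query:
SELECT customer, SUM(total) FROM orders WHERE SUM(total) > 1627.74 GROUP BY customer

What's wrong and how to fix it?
Bug: SUM(total) is an aggregate, but WHERE filters rows before aggregation

Fix: Use HAVING (which filters groups after aggregation) instead of WHERE

Corrected query:
SELECT customer, SUM(total) FROM orders GROUP BY customer HAVING SUM(total) > 1627.74

Result:
customer | SUM(total)
---------+-----------
Carol    | 4950.21   
Grace    | 4725.39   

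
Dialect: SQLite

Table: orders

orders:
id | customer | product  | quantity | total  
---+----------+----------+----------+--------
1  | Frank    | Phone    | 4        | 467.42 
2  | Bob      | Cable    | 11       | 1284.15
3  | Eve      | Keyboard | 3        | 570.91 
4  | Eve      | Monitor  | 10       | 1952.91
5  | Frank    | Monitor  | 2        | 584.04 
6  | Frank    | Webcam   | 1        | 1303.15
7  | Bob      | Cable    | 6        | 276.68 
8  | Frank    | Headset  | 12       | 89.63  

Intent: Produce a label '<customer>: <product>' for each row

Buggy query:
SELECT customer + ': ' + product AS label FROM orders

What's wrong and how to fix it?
Bug: '+' is numeric addition; on text columns SQLite converts them to 0 instead of concatenating

Fix: Replace + with || to concatenate text

Corrected query:
SELECT customer || ': ' || product AS label FROM orders

Result:
label         
--------------
Frank: Phone  
Bob: Cable    
Eve: Keyboard 
Eve: Monitor  
Frank: Monitor
Frank: Webcam 
Bob: Cable    
Frank: Headset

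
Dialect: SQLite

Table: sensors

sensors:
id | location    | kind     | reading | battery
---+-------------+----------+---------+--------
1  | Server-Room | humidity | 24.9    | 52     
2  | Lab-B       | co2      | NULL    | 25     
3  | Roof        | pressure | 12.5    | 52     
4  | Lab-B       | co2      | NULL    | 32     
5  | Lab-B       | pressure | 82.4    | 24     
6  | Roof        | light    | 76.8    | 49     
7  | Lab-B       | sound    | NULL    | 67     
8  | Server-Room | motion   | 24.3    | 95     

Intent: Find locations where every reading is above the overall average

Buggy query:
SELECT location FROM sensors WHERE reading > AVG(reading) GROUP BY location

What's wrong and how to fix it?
Bug: WHERE evaluates per row before aggregation, so AVG() is unavailable

Fix: Use a subquery for AVG and a HAVING MIN(...) filter so the condition holds for every row in the group

Corrected query:
SELECT location FROM sensors GROUP BY location HAVING MIN(reading) > (SELECT AVG(reading) FROM sensors)

Result:
location
--------
Lab-B   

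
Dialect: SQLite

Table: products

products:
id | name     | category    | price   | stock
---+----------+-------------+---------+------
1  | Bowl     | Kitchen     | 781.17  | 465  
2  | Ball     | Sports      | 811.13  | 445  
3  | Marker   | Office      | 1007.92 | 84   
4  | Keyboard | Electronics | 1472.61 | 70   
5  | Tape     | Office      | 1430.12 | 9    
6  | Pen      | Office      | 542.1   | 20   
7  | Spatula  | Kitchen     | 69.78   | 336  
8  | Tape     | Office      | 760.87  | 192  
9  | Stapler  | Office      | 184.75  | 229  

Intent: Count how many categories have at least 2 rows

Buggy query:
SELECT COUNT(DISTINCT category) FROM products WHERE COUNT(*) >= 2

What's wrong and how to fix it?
Bug: COUNT(*) cannot appear in WHERE; the per-group count doesn't exist yet

Fix: Use a subquery that GROUPs and filters with HAVING, then count its rows

Corrected query:
SELECT COUNT(*) FROM (SELECT category FROM products GROUP BY category HAVING COUNT(*) >= 2)

Result:
COUNT(*)
--------
2       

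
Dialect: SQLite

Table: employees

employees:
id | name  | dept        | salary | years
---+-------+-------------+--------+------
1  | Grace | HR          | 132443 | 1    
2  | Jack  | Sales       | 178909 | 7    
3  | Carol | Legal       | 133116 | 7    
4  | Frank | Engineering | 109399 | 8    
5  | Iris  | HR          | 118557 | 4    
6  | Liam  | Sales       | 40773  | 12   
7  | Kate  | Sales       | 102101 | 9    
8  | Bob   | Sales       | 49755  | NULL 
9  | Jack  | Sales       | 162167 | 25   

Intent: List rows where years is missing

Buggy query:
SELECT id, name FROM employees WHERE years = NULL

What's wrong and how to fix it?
Bug: '= NULL' is always unknown in SQL three-valued logic, so no rows match

Fix: Replace '= NULL' with 'IS NULL'

Corrected query:
SELECT id, name FROM employees WHERE years IS NULL

Result:
id | name
---+-----
8  | Bob 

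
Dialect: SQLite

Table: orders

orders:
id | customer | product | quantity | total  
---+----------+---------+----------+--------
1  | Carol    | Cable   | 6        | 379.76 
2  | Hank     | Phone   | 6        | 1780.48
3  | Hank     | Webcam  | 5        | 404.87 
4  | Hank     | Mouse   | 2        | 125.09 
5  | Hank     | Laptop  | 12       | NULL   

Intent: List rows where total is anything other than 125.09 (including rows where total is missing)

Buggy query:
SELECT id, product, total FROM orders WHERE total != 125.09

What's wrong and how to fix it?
Bug: 'total != 125.09' is unknown when total is NULL, so NULL rows are silently excluded

Fix: Handle NULL separately with IS NULL alongside the inequality

Corrected query:
SELECT id, product, total FROM orders WHERE total != 125.09 OR total IS NULL

Result:
id | product | total  
---+---------+--------
1  | Cable   | 379.76 
2  | Phone   | 1780.48
3  | Webcam  | 404.87 
5  | Laptop  | NULL   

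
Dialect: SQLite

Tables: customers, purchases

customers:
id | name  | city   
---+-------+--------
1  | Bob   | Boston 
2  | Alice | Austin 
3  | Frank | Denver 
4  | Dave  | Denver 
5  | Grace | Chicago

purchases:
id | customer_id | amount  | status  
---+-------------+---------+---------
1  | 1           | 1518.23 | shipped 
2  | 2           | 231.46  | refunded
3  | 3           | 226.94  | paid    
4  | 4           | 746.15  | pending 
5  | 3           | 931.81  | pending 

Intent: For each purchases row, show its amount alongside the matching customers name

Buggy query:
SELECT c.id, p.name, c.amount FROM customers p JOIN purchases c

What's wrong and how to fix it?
Bug: Missing join condition: each purchases row is matched to all customers rows instead of just its own

Fix: Specify the join condition linking the foreign key to the parent id

Corrected query:
SELECT c.id, p.name, c.amount FROM customers p JOIN purchases c ON c.customer_id = p.id

Result:
id | name  | amount 
---+-------+--------
1  | Bob   | 1518.23
2  | Alice | 231.46 
3  | Frank | 226.94 
4  | Dave  | 746.15 
5  | Frank | 931.81 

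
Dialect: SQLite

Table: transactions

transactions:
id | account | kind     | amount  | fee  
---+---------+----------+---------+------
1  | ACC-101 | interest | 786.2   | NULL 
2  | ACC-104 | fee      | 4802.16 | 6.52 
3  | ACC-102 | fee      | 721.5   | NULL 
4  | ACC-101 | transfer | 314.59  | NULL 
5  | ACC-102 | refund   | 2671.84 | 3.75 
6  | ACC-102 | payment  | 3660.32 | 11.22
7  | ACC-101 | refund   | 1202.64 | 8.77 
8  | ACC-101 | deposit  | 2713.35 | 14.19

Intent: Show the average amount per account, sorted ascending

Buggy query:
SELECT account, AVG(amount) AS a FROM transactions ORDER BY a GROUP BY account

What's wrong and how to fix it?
Bug: GROUP BY must precede ORDER BY

Fix: Move ORDER BY to the end, after GROUP BY

Corrected query:
SELECT account, AVG(amount) AS a FROM transactions GROUP BY account ORDER BY a

Result:
account | a       
--------+---------
ACC-101 | 1254.195
ACC-102 | 2351.22 
ACC-104 | 4802.16 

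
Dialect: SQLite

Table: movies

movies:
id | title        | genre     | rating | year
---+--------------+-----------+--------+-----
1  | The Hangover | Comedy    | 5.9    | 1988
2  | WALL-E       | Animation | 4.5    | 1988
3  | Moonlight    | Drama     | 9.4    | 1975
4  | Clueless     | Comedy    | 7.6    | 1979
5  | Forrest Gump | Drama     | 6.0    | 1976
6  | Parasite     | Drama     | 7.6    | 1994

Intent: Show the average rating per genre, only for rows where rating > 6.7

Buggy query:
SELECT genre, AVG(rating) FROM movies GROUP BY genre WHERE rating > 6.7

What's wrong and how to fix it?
Bug: Row-level WHERE must come before GROUP BY in the clause order

Fix: Place WHERE between FROM and GROUP BY

Corrected query:
SELECT genre, AVG(rating) FROM movies WHERE rating > 6.7 GROUP BY genre

Result:
genre  | AVG(rating)
-------+------------
Comedy | 7.6        
Drama  | 8.5        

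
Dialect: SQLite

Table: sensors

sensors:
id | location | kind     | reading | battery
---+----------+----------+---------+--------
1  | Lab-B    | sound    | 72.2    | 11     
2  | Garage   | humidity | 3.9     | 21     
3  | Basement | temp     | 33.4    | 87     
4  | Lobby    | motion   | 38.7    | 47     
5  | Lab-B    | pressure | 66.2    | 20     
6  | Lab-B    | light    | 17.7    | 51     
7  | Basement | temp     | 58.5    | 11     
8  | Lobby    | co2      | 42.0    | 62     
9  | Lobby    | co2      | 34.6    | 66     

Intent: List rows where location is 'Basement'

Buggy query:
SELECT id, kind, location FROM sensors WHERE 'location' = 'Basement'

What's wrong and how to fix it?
Bug: Single quotes denote string literals in SQL; the column name is being compared as a constant string

Fix: Remove the quotes around the column name (or use double quotes for an identifier)

Corrected query:
SELECT id, kind, location FROM sensors WHERE location = 'Basement'

Result:
id | kind | location
---+------+---------
3  | temp | Basement
7  | temp | Basement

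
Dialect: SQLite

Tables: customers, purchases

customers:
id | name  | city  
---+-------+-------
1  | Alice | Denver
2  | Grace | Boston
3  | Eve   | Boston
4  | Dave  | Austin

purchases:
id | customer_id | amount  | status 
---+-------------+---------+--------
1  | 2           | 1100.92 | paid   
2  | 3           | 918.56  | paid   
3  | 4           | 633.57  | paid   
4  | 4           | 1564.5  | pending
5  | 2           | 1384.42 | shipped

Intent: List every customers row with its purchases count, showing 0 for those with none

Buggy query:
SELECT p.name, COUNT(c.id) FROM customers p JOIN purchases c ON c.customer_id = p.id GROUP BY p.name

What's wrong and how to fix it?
Bug: INNER JOIN drops customers rows that have no matching purchases rows

Fix: Switch to LEFT JOIN to retain unmatched parent rows

Corrected query:
SELECT p.name, COUNT(c.id) FROM customers p LEFT JOIN purchases c ON c.customer_id = p.id GROUP BY p.name

Result:
name  | COUNT(c.id)
------+------------
Alice | 0          
Dave  | 2          
Eve   | 1          
Grace | 2          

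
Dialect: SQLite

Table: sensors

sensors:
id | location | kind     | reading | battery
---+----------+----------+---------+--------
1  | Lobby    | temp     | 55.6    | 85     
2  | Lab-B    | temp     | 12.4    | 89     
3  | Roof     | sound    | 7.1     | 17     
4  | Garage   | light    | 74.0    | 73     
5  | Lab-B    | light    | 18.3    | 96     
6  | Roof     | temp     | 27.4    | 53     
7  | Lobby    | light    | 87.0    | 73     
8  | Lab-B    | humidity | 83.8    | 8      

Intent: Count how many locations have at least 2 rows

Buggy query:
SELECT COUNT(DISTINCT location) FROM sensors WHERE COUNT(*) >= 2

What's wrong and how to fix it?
Bug: WHERE filters individual rows, not groups, so a group-level COUNT is invalid there

Fix: Group first with HAVING COUNT(*) >= 2, then COUNT the resulting groups

Corrected query:
SELECT COUNT(*) FROM (SELECT location FROM sensors GROUP BY location HAVING COUNT(*) >= 2)

Result:
COUNT(*)
--------
3       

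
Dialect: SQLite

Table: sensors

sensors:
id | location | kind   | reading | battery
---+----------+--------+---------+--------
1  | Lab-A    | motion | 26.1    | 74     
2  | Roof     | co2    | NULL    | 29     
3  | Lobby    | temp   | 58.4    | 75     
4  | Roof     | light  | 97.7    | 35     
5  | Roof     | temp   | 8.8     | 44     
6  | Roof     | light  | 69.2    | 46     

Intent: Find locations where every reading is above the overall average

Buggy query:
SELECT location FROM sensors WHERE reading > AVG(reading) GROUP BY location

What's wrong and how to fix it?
Bug: WHERE evaluates per row before aggregation, so AVG() is unavailable

Fix: Compute the overall average in a scalar subquery and compare each group's MIN against it in HAVING

Corrected query:
SELECT location FROM sensors GROUP BY location HAVING MIN(reading) > (SELECT AVG(reading) FROM sensors)

Result:
location
--------
Lobby   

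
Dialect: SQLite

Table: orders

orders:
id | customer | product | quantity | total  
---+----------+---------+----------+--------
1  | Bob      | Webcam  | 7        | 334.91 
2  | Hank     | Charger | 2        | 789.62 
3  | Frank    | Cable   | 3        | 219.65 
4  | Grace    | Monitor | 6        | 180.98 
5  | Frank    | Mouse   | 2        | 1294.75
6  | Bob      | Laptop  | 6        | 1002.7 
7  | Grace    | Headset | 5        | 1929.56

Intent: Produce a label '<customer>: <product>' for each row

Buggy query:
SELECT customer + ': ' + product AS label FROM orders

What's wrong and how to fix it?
Bug: SQLite uses || for string concatenation; + coerces text to numbers (yielding 0)

Fix: Use the || operator for string concatenation

Corrected query:
SELECT customer || ': ' || product AS label FROM orders

Result:
label         
--------------
Bob: Webcam   
Hank: Charger 
Frank: Cable  
Grace: Monitor
Frank: Mouse  
Bob: Laptop   
Grace: Headset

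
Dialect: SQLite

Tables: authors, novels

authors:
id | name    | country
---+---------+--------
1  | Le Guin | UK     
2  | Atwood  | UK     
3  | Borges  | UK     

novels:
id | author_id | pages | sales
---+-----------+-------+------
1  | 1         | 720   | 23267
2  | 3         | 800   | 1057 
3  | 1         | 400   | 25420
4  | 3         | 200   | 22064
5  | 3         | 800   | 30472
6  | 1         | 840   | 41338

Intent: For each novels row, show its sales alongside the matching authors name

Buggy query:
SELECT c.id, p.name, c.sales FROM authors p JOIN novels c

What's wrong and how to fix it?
Bug: JOIN with no ON clause produces a cartesian product; every novels row pairs with every authors row

Fix: Specify the join condition linking the foreign key to the parent id

Corrected query:
SELECT c.id, p.name, c.sales FROM authors p JOIN novels c ON c.author_id = p.id

Result:
id | name    | sales
---+---------+------
1  | Le Guin | 23267
2  | Borges  | 1057 
3  | Le Guin | 25420
4  | Borges  | 22064
5  | Borges  | 30472
6  | Le Guin | 41338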